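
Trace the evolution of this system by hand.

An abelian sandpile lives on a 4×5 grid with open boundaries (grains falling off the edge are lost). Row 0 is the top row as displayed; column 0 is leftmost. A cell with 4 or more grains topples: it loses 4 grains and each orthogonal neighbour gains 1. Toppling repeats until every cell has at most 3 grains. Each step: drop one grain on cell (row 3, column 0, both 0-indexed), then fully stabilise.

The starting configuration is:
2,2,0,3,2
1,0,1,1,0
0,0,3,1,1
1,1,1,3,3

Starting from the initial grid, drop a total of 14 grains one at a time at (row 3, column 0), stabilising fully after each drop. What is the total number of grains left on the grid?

t=0: 2,2,0,3,2
1,0,1,1,0
0,0,3,1,1
1,1,1,3,3
t=1: 2,2,0,3,2
1,0,1,1,0
0,0,3,1,1
2,1,1,3,3
t=2: 2,2,0,3,2
1,0,1,1,0
0,0,3,1,1
3,1,1,3,3
t=3: 2,2,0,3,2
1,0,1,1,0
1,0,3,1,1
0,2,1,3,3
t=4: 2,2,0,3,2
1,0,1,1,0
1,0,3,1,1
1,2,1,3,3
t=5: 2,2,0,3,2
1,0,1,1,0
1,0,3,1,1
2,2,1,3,3
t=6: 2,2,0,3,2
1,0,1,1,0
1,0,3,1,1
3,2,1,3,3
t=7: 2,2,0,3,2
1,0,1,1,0
2,0,3,1,1
0,3,1,3,3
t=8: 2,2,0,3,2
1,0,1,1,0
2,0,3,1,1
1,3,1,3,3
t=9: 2,2,0,3,2
1,0,1,1,0
2,0,3,1,1
2,3,1,3,3
t=10: 2,2,0,3,2
1,0,1,1,0
2,0,3,1,1
3,3,1,3,3
t=11: 2,2,0,3,2
1,0,1,1,0
3,1,3,1,1
1,0,2,3,3
t=12: 2,2,0,3,2
1,0,1,1,0
3,1,3,1,1
2,0,2,3,3
t=13: 2,2,0,3,2
1,0,1,1,0
3,1,3,1,1
3,0,2,3,3
t=14: 2,2,0,3,2
2,0,1,1,0
0,2,3,1,1
1,1,2,3,3

30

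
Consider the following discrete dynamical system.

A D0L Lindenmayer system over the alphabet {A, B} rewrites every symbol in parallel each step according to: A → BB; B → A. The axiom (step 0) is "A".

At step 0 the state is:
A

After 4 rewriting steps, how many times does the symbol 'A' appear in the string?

[0] A
[1] BB
[2] AA
[3] BBBB
[4] AAAA

4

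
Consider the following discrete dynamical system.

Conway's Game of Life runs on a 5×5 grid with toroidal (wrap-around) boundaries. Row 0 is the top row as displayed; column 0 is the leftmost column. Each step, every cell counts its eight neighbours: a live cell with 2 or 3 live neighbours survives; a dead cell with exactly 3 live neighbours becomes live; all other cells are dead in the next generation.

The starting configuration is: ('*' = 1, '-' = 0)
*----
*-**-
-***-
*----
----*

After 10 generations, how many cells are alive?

t=0: *----
*-**-
-***-
*----
----*
t=1: **-*-
*--*-
*--*-
*****
*---*
t=2: -***-
*--*-
-----
--*--
-----
t=3: -****
-*-**
-----
-----
-*-*-
t=4: -*---
-*--*
-----
-----
**-**
t=5: -*-*-
*----
-----
*---*
***-*
t=6: ---*-
-----
*---*
---**
--*--
t=7: -----
----*
*--**
*--**
--*-*
t=8: ---*-
*--**
-----
-**--
*---*
t=9: ---*-
---**
*****
**---
*****
t=10: -*---
-*---
-----
-----
---*-

3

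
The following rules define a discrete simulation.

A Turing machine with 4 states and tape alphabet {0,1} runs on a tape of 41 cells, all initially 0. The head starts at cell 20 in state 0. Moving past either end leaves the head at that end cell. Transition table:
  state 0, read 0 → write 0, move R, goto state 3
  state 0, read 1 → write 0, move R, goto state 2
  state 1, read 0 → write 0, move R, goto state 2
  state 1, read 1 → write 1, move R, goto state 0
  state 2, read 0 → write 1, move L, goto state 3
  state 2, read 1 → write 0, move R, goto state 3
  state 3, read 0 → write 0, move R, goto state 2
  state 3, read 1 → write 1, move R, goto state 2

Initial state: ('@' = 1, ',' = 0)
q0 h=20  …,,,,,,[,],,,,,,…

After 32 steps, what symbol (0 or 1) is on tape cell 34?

0

t=0: q0 h=20  …,,,,,,[,],,,,,,…
t=1: q3 h=21  …,,,,,,[,],,,,,,…
t=2: q2 h=22  …,,,,,,[,],,,,,,…
t=3: q3 h=21  …,,,,,,[,]@,,,,,…
t=4: q2 h=22  …,,,,,,[@],,,,,,…
t=5: q3 h=23  …,,,,,,[,],,,,,,…
t=6: q2 h=24  …,,,,,,[,],,,,,,…
t=7: q3 h=23  …,,,,,,[,]@,,,,,…
t=8: q2 h=24  …,,,,,,[@],,,,,,…
t=9: q3 h=25  …,,,,,,[,],,,,,,…
t=10: q2 h=26  …,,,,,,[,],,,,,,…
t=11: q3 h=25  …,,,,,,[,]@,,,,,…
t=12: q2 h=26  …,,,,,,[@],,,,,,…
t=13: q3 h=27  …,,,,,,[,],,,,,,…
t=14: q2 h=28  …,,,,,,[,],,,,,,…
t=15: q3 h=27  …,,,,,,[,]@,,,,,…
t=16: q2 h=28  …,,,,,,[@],,,,,,…
t=17: q3 h=29  …,,,,,,[,],,,,,,…
t=18: q2 h=30  …,,,,,,[,],,,,,,…
t=19: q3 h=29  …,,,,,,[,]@,,,,,…
t=20: q2 h=30  …,,,,,,[@],,,,,,…
t=21: q3 h=31  …,,,,,,[,],,,,,,…
t=22: q2 h=32  …,,,,,,[,],,,,,,…
t=23: q3 h=31  …,,,,,,[,]@,,,,,…
t=24: q2 h=32  …,,,,,,[@],,,,,,…
t=25: q3 h=33  …,,,,,,[,],,,,,,…
t=26: q2 h=34  …,,,,,,[,],,,,,,|
t=27: q3 h=33  …,,,,,,[,]@,,,,,…
t=28: q2 h=34  …,,,,,,[@],,,,,,|
t=29: q3 h=35  …,,,,,,[,],,,,,|
t=30: q2 h=36  …,,,,,,[,],,,,|
t=31: q3 h=35  …,,,,,,[,]@,,,,|
t=32: q2 h=36  …,,,,,,[@],,,,|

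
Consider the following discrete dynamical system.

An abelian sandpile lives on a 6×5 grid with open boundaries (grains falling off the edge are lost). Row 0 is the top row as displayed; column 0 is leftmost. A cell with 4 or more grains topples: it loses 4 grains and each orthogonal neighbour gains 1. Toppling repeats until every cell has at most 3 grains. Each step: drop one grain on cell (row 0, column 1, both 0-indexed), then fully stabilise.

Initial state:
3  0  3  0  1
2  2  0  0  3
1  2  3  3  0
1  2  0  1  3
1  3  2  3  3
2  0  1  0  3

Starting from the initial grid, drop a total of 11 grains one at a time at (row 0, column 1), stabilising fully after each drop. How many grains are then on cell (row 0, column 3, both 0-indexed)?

k=0  3  0  3  0  1
2  2  0  0  3
1  2  3  3  0
1  2  0  1  3
1  3  2  3  3
2  0  1  0  3
k=1  3  1  3  0  1
2  2  0  0  3
1  2  3  3  0
1  2  0  1  3
1  3  2  3  3
2  0  1  0  3
k=2  3  2  3  0  1
2  2  0  0  3
1  2  3  3  0
1  2  0  1  3
1  3  2  3  3
2  0  1  0  3
k=3  3  3  3  0  1
2  2  0  0  3
1  2  3  3  0
1  2  0  1  3
1  3  2  3  3
2  0  1  0  3
k=4  0  2  0  1  1
3  3  1  0  3
1  2  3  3  0
1  2  0  1  3
1  3  2  3  3
2  0  1  0  3
k=5  0  3  0  1  1
3  3  1  0  3
1  2  3  3  0
1  2  0  1  3
1  3  2  3  3
2  0  1  0  3
k=6  2  1  1  1  1
0  1  2  0  3
2  3  3  3  0
1  2  0  1  3
1  3  2  3  3
2  0  1  0  3
k=7  2  2  1  1  1
0  1  2  0  3
2  3  3  3  0
1  2  0  1  3
1  3  2  3  3
2  0  1  0  3
k=8  2  3  1  1  1
0  1  2  0  3
2  3  3  3  0
1  2  0  1  3
1  3  2  3  3
2  0  1  0  3
k=9  3  0  2  1  1
0  2  2  0  3
2  3  3  3  0
1  2  0  1  3
1  3  2  3  3
2  0  1  0  3
k=10  3  1  2  1  1
0  2  2  0  3
2  3  3  3  0
1  2  0  1  3
1  3  2  3  3
2  0  1  0  3
k=11  3  2  2  1  1
0  2  2  0  3
2  3  3  3  0
1  2  0  1  3
1  3  2  3  3
2  0  1  0  3

1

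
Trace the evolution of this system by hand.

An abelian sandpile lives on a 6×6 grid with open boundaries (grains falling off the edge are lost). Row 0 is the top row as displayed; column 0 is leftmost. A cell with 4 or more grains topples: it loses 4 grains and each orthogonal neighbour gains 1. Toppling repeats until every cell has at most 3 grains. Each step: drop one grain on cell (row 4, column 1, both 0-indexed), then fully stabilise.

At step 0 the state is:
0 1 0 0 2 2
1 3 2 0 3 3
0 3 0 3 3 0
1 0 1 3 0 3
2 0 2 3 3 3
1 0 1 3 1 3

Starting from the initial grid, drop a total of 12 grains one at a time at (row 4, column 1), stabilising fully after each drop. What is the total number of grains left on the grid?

60

[0] 0 1 0 0 2 2
1 3 2 0 3 3
0 3 0 3 3 0
1 0 1 3 0 3
2 0 2 3 3 3
1 0 1 3 1 3
[1] 0 1 0 0 2 2
1 3 2 0 3 3
0 3 0 3 3 0
1 0 1 3 0 3
2 1 2 3 3 3
1 0 1 3 1 3
[2] 0 1 0 0 2 2
1 3 2 0 3 3
0 3 0 3 3 0
1 0 1 3 0 3
2 2 2 3 3 3
1 0 1 3 1 3
[3] 0 1 0 0 2 2
1 3 2 0 3 3
0 3 0 3 3 0
1 0 1 3 0 3
2 3 2 3 3 3
1 0 1 3 1 3
[4] 0 1 0 0 2 2
1 3 2 0 3 3
0 3 0 3 3 0
1 1 1 3 0 3
3 0 3 3 3 3
1 1 1 3 1 3
[5] 0 1 0 0 2 2
1 3 2 0 3 3
0 3 0 3 3 0
1 1 1 3 0 3
3 1 3 3 3 3
1 1 1 3 1 3
[6] 0 1 0 0 2 2
1 3 2 0 3 3
0 3 0 3 3 0
1 1 1 3 0 3
3 2 3 3 3 3
1 1 1 3 1 3
[7] 0 1 0 0 2 2
1 3 2 0 3 3
0 3 0 3 3 0
1 1 1 3 0 3
3 3 3 3 3 3
1 1 1 3 1 3
[8] 0 1 0 0 3 3
1 3 2 2 1 0
0 3 1 1 2 3
2 2 3 2 0 1
0 2 1 3 3 2
2 2 3 1 0 1
[9] 0 1 0 0 3 3
1 3 2 2 1 0
0 3 1 1 2 3
2 2 3 2 0 1
0 3 1 3 3 2
2 2 3 1 0 1
[10] 0 1 0 0 3 3
1 3 2 2 1 0
0 3 1 1 2 3
2 3 3 2 0 1
1 0 2 3 3 2
2 3 3 1 0 1
[11] 0 1 0 0 3 3
1 3 2 2 1 0
0 3 1 1 2 3
2 3 3 2 0 1
1 1 2 3 3 2
2 3 3 1 0 1
[12] 0 1 0 0 3 3
1 3 2 2 1 0
0 3 1 1 2 3
2 3 3 2 0 1
1 2 2 3 3 2
2 3 3 1 0 1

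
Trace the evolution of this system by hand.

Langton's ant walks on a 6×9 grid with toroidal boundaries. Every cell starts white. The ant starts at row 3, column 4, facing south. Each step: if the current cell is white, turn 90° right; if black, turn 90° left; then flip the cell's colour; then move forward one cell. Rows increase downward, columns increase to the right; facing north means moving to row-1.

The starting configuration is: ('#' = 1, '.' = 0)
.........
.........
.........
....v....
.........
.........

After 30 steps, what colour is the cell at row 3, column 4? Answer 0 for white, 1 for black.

0) .........
.........
.........
....v....
.........
.........
1) .........
.........
.........
...<#....
.........
.........
2) .........
.........
...^.....
...##....
.........
.........
3) .........
.........
...#>....
...##....
.........
.........
4) .........
.........
...##....
...#v....
.........
.........
5) .........
.........
...##....
...#.>...
.........
.........
6) .........
.........
...##....
...#.#...
.....v...
.........
7) .........
.........
...##....
...#.#...
....<#...
.........
8) .........
.........
...##....
...#^#...
....##...
.........
9) .........
.........
...##....
...##>...
....##...
.........
10) .........
.........
...##^...
...##....
....##...
.........
11) .........
.........
...###>..
...##....
....##...
.........
12) .........
.........
...####..
...##.v..
....##...
.........
13) .........
.........
...####..
...##<#..
....##...
.........
14) .........
.........
...##^#..
...####..
....##...
.........
15) .........
.........
...#<.#..
...####..
....##...
.........
16) .........
.........
...#..#..
...#v##..
....##...
.........
17) .........
.........
...#..#..
...#.>#..
....##...
.........
18) .........
.........
...#.^#..
...#..#..
....##...
.........
19) .........
.........
...#.#>..
...#..#..
....##...
.........
20) .........
......^..
...#.#...
...#..#..
....##...
.........
21) .........
......#>.
...#.#...
...#..#..
....##...
.........
22) .........
......##.
...#.#.v.
...#..#..
....##...
.........
23) .........
......##.
...#.#<#.
...#..#..
....##...
.........
24) .........
......^#.
...#.###.
...#..#..
....##...
.........
25) .........
.....<.#.
...#.###.
...#..#..
....##...
.........
26) .....^...
.....#.#.
...#.###.
...#..#..
....##...
.........
27) .....#>..
.....#.#.
...#.###.
...#..#..
....##...
.........
28) .....##..
.....#v#.
...#.###.
...#..#..
....##...
.........
29) .....##..
.....<##.
...#.###.
...#..#..
....##...
.........
30) .....##..
......##.
...#.v##.
...#..#..
....##...
.........

0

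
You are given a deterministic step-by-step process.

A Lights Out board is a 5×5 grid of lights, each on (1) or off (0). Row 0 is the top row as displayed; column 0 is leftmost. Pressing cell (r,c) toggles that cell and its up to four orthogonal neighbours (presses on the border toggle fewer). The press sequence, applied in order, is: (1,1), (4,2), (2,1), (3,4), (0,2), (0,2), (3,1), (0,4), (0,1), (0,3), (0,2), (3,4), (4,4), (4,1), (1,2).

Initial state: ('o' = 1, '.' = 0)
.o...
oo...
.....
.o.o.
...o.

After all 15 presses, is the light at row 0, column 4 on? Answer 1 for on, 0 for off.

0

t=0: .o...
oo...
.....
.o.o.
...o.
t=1: .....
..o..
.o...
.o.o.
...o.
t=2: .....
..o..
.o...
.ooo.
.oo..
t=3: .....
.oo..
o.o..
..oo.
.oo..
t=4: .....
.oo..
o.o.o
..o.o
.oo.o
t=5: .ooo.
.o...
o.o.o
..o.o
.oo.o
t=6: .....
.oo..
o.o.o
..o.o
.oo.o
t=7: .....
.oo..
ooo.o
oo..o
..o.o
t=8: ...oo
.oo.o
ooo.o
oo..o
..o.o
t=9: ooooo
..o.o
ooo.o
oo..o
..o.o
t=10: oo...
..ooo
ooo.o
oo..o
..o.o
t=11: o.oo.
...oo
ooo.o
oo..o
..o.o
t=12: o.oo.
...oo
ooo..
oo.o.
..o..
t=13: o.oo.
...oo
ooo..
oo.oo
..ooo
t=14: o.oo.
...oo
ooo..
o..oo
oo.oo
t=15: o..o.
.oo.o
oo...
o..oo
oo.oo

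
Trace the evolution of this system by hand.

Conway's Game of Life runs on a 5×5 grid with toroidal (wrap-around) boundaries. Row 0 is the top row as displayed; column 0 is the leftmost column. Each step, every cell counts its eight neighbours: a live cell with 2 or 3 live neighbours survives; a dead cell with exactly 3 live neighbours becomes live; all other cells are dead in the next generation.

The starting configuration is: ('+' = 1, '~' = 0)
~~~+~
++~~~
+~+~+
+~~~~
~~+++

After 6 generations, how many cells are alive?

4

t=0: ~~~+~
++~~~
+~+~+
+~~~~
~~+++
t=1: ++~+~
++++~
~~~~+
+~+~~
~~+++
t=2: ~~~~~
~~~+~
~~~~+
+++~~
~~~~~
t=3: ~~~~~
~~~~~
+++++
++~~~
~+~~~
t=4: ~~~~~
+++++
~~+++
~~~+~
++~~~
t=5: ~~~+~
++~~~
~~~~~
++~+~
~~~~~
t=6: ~~~~~
~~~~~
~~+~+
~~~~~
~~+~+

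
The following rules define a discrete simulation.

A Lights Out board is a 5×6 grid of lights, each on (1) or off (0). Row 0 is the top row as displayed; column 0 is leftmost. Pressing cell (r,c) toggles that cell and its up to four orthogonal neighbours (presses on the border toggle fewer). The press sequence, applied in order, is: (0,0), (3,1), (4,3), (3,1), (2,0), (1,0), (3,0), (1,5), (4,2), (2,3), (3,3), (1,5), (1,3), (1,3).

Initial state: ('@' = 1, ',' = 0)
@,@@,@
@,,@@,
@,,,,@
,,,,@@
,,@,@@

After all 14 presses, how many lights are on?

19

t=0: @,@@,@
@,,@@,
@,,,,@
,,,,@@
,,@,@@
t=1: ,@@@,@
,,,@@,
@,,,,@
,,,,@@
,,@,@@
t=2: ,@@@,@
,,,@@,
@@,,,@
@@@,@@
,@@,@@
t=3: ,@@@,@
,,,@@,
@@,,,@
@@@@@@
,@,@,@
t=4: ,@@@,@
,,,@@,
@,,,,@
,,,@@@
,,,@,@
t=5: ,@@@,@
@,,@@,
,@,,,@
@,,@@@
,,,@,@
t=6: @@@@,@
,@,@@,
@@,,,@
@,,@@@
,,,@,@
t=7: @@@@,@
,@,@@,
,@,,,@
,@,@@@
@,,@,@
t=8: @@@@,,
,@,@,@
,@,,,,
,@,@@@
@,,@,@
t=9: @@@@,,
,@,@,@
,@,,,,
,@@@@@
@@@,,@
t=10: @@@@,,
,@,,,@
,@@@@,
,@@,@@
@@@,,@
t=11: @@@@,,
,@,,,@
,@@,@,
,@,@,@
@@@@,@
t=12: @@@@,@
,@,,@,
,@@,@@
,@,@,@
@@@@,@
t=13: @@@,,@
,@@@,,
,@@@@@
,@,@,@
@@@@,@
t=14: @@@@,@
,@,,@,
,@@,@@
,@,@,@
@@@@,@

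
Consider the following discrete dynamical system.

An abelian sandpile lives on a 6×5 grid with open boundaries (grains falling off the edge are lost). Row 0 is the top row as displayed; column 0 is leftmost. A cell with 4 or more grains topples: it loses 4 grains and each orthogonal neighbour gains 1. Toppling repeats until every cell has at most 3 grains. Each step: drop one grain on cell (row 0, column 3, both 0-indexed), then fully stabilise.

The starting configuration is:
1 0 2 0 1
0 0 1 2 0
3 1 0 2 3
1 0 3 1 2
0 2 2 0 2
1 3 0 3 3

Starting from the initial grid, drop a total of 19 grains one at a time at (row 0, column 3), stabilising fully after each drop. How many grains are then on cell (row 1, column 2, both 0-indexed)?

t=0: 1 0 2 0 1
0 0 1 2 0
3 1 0 2 3
1 0 3 1 2
0 2 2 0 2
1 3 0 3 3
t=1: 1 0 2 1 1
0 0 1 2 0
3 1 0 2 3
1 0 3 1 2
0 2 2 0 2
1 3 0 3 3
t=2: 1 0 2 2 1
0 0 1 2 0
3 1 0 2 3
1 0 3 1 2
0 2 2 0 2
1 3 0 3 3
t=3: 1 0 2 3 1
0 0 1 2 0
3 1 0 2 3
1 0 3 1 2
0 2 2 0 2
1 3 0 3 3
t=4: 1 0 3 0 2
0 0 1 3 0
3 1 0 2 3
1 0 3 1 2
0 2 2 0 2
1 3 0 3 3
t=5: 1 0 3 1 2
0 0 1 3 0
3 1 0 2 3
1 0 3 1 2
0 2 2 0 2
1 3 0 3 3
t=6: 1 0 3 2 2
0 0 1 3 0
3 1 0 2 3
1 0 3 1 2
0 2 2 0 2
1 3 0 3 3
t=7: 1 0 3 3 2
0 0 1 3 0
3 1 0 2 3
1 0 3 1 2
0 2 2 0 2
1 3 0 3 3
t=8: 1 1 0 2 3
0 0 3 0 1
3 1 0 3 3
1 0 3 1 2
0 2 2 0 2
1 3 0 3 3
t=9: 1 1 0 3 3
0 0 3 0 1
3 1 0 3 3
1 0 3 1 2
0 2 2 0 2
1 3 0 3 3
t=10: 1 1 1 1 0
0 0 3 1 2
3 1 0 3 3
1 0 3 1 2
0 2 2 0 2
1 3 0 3 3
t=11: 1 1 1 2 0
0 0 3 1 2
3 1 0 3 3
1 0 3 1 2
0 2 2 0 2
1 3 0 3 3
t=12: 1 1 1 3 0
0 0 3 1 2
3 1 0 3 3
1 0 3 1 2
0 2 2 0 2
1 3 0 3 3
t=13: 1 1 2 0 1
0 0 3 2 2
3 1 0 3 3
1 0 3 1 2
0 2 2 0 2
1 3 0 3 3
t=14: 1 1 2 1 1
0 0 3 2 2
3 1 0 3 3
1 0 3 1 2
0 2 2 0 2
1 3 0 3 3
t=15: 1 1 2 2 1
0 0 3 2 2
3 1 0 3 3
1 0 3 1 2
0 2 2 0 2
1 3 0 3 3
t=16: 1 1 2 3 1
0 0 3 2 2
3 1 0 3 3
1 0 3 1 2
0 2 2 0 2
1 3 0 3 3
t=17: 1 1 3 0 2
0 0 3 3 2
3 1 0 3 3
1 0 3 1 2
0 2 2 0 2
1 3 0 3 3
t=18: 1 1 3 1 2
0 0 3 3 2
3 1 0 3 3
1 0 3 1 2
0 2 2 0 2
1 3 0 3 3
t=19: 1 1 3 2 2
0 0 3 3 2
3 1 0 3 3
1 0 3 1 2
0 2 2 0 2
1 3 0 3 3

3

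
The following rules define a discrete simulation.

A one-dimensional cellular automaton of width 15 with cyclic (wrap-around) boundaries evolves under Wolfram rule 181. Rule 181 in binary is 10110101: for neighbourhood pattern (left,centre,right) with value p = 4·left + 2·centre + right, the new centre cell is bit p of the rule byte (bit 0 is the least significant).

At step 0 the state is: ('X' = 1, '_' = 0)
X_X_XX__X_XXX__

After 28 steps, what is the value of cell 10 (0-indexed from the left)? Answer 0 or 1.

k=0  X_X_XX__X_XXX__
k=1  XXXX__X_XX_X_X_
k=2  _XX_X_XX__XXXXX
k=3  X__XXX__X__XXX_
k=4  XX__X_X_XX__X_X
k=5  X_X_XXXX__X_XX_
k=6  XXXX_XX_X_XX__X
k=7  XXX_X__XXX__X__
k=8  _X_XXX__X_X_XX_
k=9  _XX_X_X_XXXX__X
k=10  X__XXXXX_XX_X_X
k=11  _X__XXX_X__XXX_
k=12  _XX__X_XXX__X_X
k=13  X__X_XX_X_X_XXX
k=14  _X_XX__XXXXX_XX
k=15  XXX__X__XXX_X__
k=16  _X_X_XX__X_XXX_
k=17  _XXXX__X_XX_X_X
k=18  X_XX_X_XX__XXXX
k=19  _X__XXX__X__XXX
k=20  XXX__X_X_XX__X_
k=21  _X_X_XXXX__X_XX
k=22  XXXXX_XX_X_XX__
k=23  _XXX_X__XXX__X_
k=24  __X_XXX__X_X_XX
k=25  X_XX_X_X_XXXX__
k=26  XX__XXXXX_XX_X_
k=27  __X__XXX_X__XXX
k=28  X_XX__X_XXX__X_

1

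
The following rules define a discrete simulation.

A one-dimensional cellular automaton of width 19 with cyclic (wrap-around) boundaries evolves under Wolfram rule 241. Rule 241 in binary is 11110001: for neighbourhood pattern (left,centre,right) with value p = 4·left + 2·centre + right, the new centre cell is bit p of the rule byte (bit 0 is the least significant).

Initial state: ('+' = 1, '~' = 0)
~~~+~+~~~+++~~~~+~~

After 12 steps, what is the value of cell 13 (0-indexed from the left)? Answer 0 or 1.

0

[0] ~~~+~+~~~+++~~~~+~~
[1] ++~~+~++~~+++++~~++
[2] +++~~+~++~~+++++~~+
[3] ++++~~+~++~~+++++~~
[4] ~++++~~+~++~~+++++~
[5] ~~++++~~+~++~~+++++
[6] +~~++++~~+~++~~++++
[7] ++~~++++~~+~++~~+++
[8] +++~~++++~~+~++~~++
[9] ++++~~++++~~+~++~~+
[10] +++++~~++++~~+~++~~
[11] ~+++++~~++++~~+~++~
[12] ~~+++++~~++++~~+~++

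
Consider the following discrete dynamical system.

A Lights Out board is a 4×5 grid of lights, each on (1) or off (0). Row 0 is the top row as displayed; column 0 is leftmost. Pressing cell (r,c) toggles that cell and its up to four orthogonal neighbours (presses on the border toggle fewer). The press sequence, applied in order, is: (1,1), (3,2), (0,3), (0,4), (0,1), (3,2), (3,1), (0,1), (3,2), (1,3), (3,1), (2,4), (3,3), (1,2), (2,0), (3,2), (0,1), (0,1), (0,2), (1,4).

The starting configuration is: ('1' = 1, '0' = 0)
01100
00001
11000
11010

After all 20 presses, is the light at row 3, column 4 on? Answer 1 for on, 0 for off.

[0] 01100
00001
11000
11010
[1] 00100
11101
10000
11010
[2] 00100
11101
10100
10100
[3] 00011
11111
10100
10100
[4] 00000
11110
10100
10100
[5] 11100
10110
10100
10100
[6] 11100
10110
10000
11010
[7] 11100
10110
11000
00110
[8] 00000
11110
11000
00110
[9] 00000
11110
11100
01000
[10] 00010
11001
11110
01000
[11] 00010
11001
10110
10100
[12] 00010
11000
10101
10101
[13] 00010
11000
10111
10010
[14] 00110
10110
10011
10010
[15] 00110
00110
01011
00010
[16] 00110
00110
01111
01100
[17] 11010
01110
01111
01100
[18] 00110
00110
01111
01100
[19] 01000
00010
01111
01100
[20] 01001
00001
01110
01100

0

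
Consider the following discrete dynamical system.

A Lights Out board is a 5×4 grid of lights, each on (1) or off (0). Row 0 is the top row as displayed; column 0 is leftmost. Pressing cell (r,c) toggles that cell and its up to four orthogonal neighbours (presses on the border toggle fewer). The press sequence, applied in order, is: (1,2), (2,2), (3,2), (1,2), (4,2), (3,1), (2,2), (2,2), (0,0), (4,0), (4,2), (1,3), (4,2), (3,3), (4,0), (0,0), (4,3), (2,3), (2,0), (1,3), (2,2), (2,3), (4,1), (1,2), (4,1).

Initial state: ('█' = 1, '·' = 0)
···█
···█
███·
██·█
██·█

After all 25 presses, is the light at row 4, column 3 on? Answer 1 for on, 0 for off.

0

k=0  ···█
···█
███·
██·█
██·█
k=1  ··██
·██·
██··
██·█
██·█
k=2  ··██
·█··
█·██
████
██·█
k=3  ··██
·█··
█··█
█···
████
k=4  ···█
··██
█·██
█···
████
k=5  ···█
··██
█·██
█·█·
█···
k=6  ···█
··██
████
·█··
██··
k=7  ···█
···█
█···
·██·
██··
k=8  ···█
··██
████
·█··
██··
k=9  ██·█
█·██
████
·█··
██··
k=10  ██·█
█·██
████
██··
····
k=11  ██·█
█·██
████
███·
·███
k=12  ██··
█···
███·
███·
·███
k=13  ██··
█···
███·
██··
····
k=14  ██··
█···
████
████
···█
k=15  ██··
█···
████
·███
██·█
k=16  ····
····
████
·███
██·█
k=17  ····
····
████
·██·
███·
k=18  ····
···█
██··
·███
███·
k=19  ····
█··█
····
████
███·
k=20  ···█
█·█·
···█
████
███·
k=21  ···█
█···
·██·
██·█
███·
k=22  ···█
█··█
·█·█
██··
███·
k=23  ···█
█··█
·█·█
█···
····
k=24  ··██
███·
·███
█···
····
k=25  ··██
███·
·███
██··
███·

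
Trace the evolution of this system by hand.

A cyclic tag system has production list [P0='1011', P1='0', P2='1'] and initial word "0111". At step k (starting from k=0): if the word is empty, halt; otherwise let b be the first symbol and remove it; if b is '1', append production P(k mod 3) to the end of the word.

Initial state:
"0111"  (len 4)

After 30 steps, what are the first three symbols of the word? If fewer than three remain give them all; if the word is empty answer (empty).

011

gen 0: "0111"  (len 4)
gen 1: "111"  (len 3)
gen 2: "110"  (len 3)
gen 3: "101"  (len 3)
gen 4: "011011"  (len 6)
gen 5: "11011"  (len 5)
gen 6: "10111"  (len 5)
gen 7: "01111011"  (len 8)
gen 8: "1111011"  (len 7)
gen 9: "1110111"  (len 7)
gen 10: "1101111011"  (len 10)
gen 11: "1011110110"  (len 10)
gen 12: "0111101101"  (len 10)
gen 13: "111101101"  (len 9)
gen 14: "111011010"  (len 9)
gen 15: "110110101"  (len 9)
gen 16: "101101011011"  (len 12)
gen 17: "011010110110"  (len 12)
gen 18: "11010110110"  (len 11)
gen 19: "10101101101011"  (len 14)
gen 20: "01011011010110"  (len 14)
gen 21: "1011011010110"  (len 13)
gen 22: "0110110101101011"  (len 16)
gen 23: "110110101101011"  (len 15)
gen 24: "101101011010111"  (len 15)
gen 25: "011010110101111011"  (len 18)
gen 26: "11010110101111011"  (len 17)
gen 27: "10101101011110111"  (len 17)
gen 28: "01011010111101111011"  (len 20)
gen 29: "1011010111101111011"  (len 19)
gen 30: "0110101111011110111"  (len 19)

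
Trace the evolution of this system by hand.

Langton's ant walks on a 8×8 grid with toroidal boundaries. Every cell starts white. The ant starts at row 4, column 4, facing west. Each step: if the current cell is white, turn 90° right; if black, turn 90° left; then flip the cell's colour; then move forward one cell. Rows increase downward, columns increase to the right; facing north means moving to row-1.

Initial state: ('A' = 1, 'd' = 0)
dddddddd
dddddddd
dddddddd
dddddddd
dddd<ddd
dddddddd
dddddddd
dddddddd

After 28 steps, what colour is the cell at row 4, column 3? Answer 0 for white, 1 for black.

1

gen 0: dddddddd
dddddddd
dddddddd
dddddddd
dddd<ddd
dddddddd
dddddddd
dddddddd
gen 1: dddddddd
dddddddd
dddddddd
dddd^ddd
ddddAddd
dddddddd
dddddddd
dddddddd
gen 2: dddddddd
dddddddd
dddddddd
ddddA>dd
ddddAddd
dddddddd
dddddddd
dddddddd
gen 3: dddddddd
dddddddd
dddddddd
ddddAAdd
ddddAvdd
dddddddd
dddddddd
dddddddd
gen 4: dddddddd
dddddddd
dddddddd
ddddAAdd
dddd<Add
dddddddd
dddddddd
dddddddd
gen 5: dddddddd
dddddddd
dddddddd
ddddAAdd
dddddAdd
ddddvddd
dddddddd
dddddddd
gen 6: dddddddd
dddddddd
dddddddd
ddddAAdd
dddddAdd
ddd<Addd
dddddddd
dddddddd
gen 7: dddddddd
dddddddd
dddddddd
ddddAAdd
ddd^dAdd
dddAAddd
dddddddd
dddddddd
gen 8: dddddddd
dddddddd
dddddddd
ddddAAdd
dddA>Add
dddAAddd
dddddddd
dddddddd
gen 9: dddddddd
dddddddd
dddddddd
ddddAAdd
dddAAAdd
dddAvddd
dddddddd
dddddddd
gen 10: dddddddd
dddddddd
dddddddd
ddddAAdd
dddAAAdd
dddAd>dd
dddddddd
dddddddd
gen 11: dddddddd
dddddddd
dddddddd
ddddAAdd
dddAAAdd
dddAdAdd
dddddvdd
dddddddd
gen 12: dddddddd
dddddddd
dddddddd
ddddAAdd
dddAAAdd
dddAdAdd
dddd<Add
dddddddd
gen 13: dddddddd
dddddddd
dddddddd
ddddAAdd
dddAAAdd
dddA^Add
ddddAAdd
dddddddd
gen 14: dddddddd
dddddddd
dddddddd
ddddAAdd
dddAAAdd
dddAA>dd
ddddAAdd
dddddddd
gen 15: dddddddd
dddddddd
dddddddd
ddddAAdd
dddAA^dd
dddAAddd
ddddAAdd
dddddddd
gen 16: dddddddd
dddddddd
dddddddd
ddddAAdd
dddA<ddd
dddAAddd
ddddAAdd
dddddddd
gen 17: dddddddd
dddddddd
dddddddd
ddddAAdd
dddAdddd
dddAvddd
ddddAAdd
dddddddd
gen 18: dddddddd
dddddddd
dddddddd
ddddAAdd
dddAdddd
dddAd>dd
ddddAAdd
dddddddd
gen 19: dddddddd
dddddddd
dddddddd
ddddAAdd
dddAdddd
dddAdAdd
ddddAvdd
dddddddd
gen 20: dddddddd
dddddddd
dddddddd
ddddAAdd
dddAdddd
dddAdAdd
ddddAd>d
dddddddd
gen 21: dddddddd
dddddddd
dddddddd
ddddAAdd
dddAdddd
dddAdAdd
ddddAdAd
ddddddvd
gen 22: dddddddd
dddddddd
dddddddd
ddddAAdd
dddAdddd
dddAdAdd
ddddAdAd
ddddd<Ad
gen 23: dddddddd
dddddddd
dddddddd
ddddAAdd
dddAdddd
dddAdAdd
ddddA^Ad
dddddAAd
gen 24: dddddddd
dddddddd
dddddddd
ddddAAdd
dddAdddd
dddAdAdd
ddddAA>d
dddddAAd
gen 25: dddddddd
dddddddd
dddddddd
ddddAAdd
dddAdddd
dddAdA^d
ddddAAdd
dddddAAd
gen 26: dddddddd
dddddddd
dddddddd
ddddAAdd
dddAdddd
dddAdAA>
ddddAAdd
dddddAAd
gen 27: dddddddd
dddddddd
dddddddd
ddddAAdd
dddAdddd
dddAdAAA
ddddAAdv
dddddAAd
gen 28: dddddddd
dddddddd
dddddddd
ddddAAdd
dddAdddd
dddAdAAA
ddddAA<A
dddddAAd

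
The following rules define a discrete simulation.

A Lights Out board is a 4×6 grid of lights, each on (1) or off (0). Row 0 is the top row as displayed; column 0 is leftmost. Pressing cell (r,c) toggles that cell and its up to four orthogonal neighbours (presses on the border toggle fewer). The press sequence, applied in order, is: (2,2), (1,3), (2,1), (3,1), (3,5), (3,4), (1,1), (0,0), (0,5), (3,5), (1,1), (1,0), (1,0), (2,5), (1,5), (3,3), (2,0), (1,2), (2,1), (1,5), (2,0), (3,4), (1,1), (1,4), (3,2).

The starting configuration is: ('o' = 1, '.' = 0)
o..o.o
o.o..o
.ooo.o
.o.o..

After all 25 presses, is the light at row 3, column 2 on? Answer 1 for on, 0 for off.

step 0: o..o.o
o.o..o
.ooo.o
.o.o..
step 1: o..o.o
o....o
.....o
.ooo..
step 2: o....o
o.oooo
...o.o
.ooo..
step 3: o....o
oooooo
oooo.o
..oo..
step 4: o....o
oooooo
o.oo.o
oo.o..
step 5: o....o
oooooo
o.oo..
oo.ooo
step 6: o....o
oooooo
o.ooo.
oo....
step 7: oo...o
...ooo
ooooo.
oo....
step 8: .....o
o..ooo
ooooo.
oo....
step 9: ....o.
o..oo.
ooooo.
oo....
step 10: ....o.
o..oo.
oooooo
oo..oo
step 11: .o..o.
.oooo.
o.oooo
oo..oo
step 12: oo..o.
o.ooo.
..oooo
oo..oo
step 13: .o..o.
.oooo.
o.oooo
oo..oo
step 14: .o..o.
.ooooo
o.oo..
oo..o.
step 15: .o..oo
.ooo..
o.oo.o
oo..o.
step 16: .o..oo
.ooo..
o.o..o
oooo..
step 17: .o..oo
oooo..
.oo..o
.ooo..
step 18: .oo.oo
o.....
.o...o
.ooo..
step 19: .oo.oo
oo....
o.o..o
..oo..
step 20: .oo.o.
oo..oo
o.o...
..oo..
step 21: .oo.o.
.o..oo
.oo...
o.oo..
step 22: .oo.o.
.o..oo
.oo.o.
o.o.oo
step 23: ..o.o.
o.o.oo
..o.o.
o.o.oo
step 24: ..o...
o.oo..
..o...
o.o.oo
step 25: ..o...
o.oo..
......
oo.ooo

0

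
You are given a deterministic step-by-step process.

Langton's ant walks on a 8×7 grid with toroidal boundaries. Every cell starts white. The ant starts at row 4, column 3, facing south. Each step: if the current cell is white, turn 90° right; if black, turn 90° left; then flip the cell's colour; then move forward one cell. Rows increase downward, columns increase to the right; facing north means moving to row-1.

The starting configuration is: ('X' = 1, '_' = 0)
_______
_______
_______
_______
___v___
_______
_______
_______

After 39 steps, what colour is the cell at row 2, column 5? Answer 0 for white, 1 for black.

0

0) _______
_______
_______
_______
___v___
_______
_______
_______
1) _______
_______
_______
_______
__<X___
_______
_______
_______
2) _______
_______
_______
__^____
__XX___
_______
_______
_______
3) _______
_______
_______
__X>___
__XX___
_______
_______
_______
4) _______
_______
_______
__XX___
__Xv___
_______
_______
_______
5) _______
_______
_______
__XX___
__X_>__
_______
_______
_______
6) _______
_______
_______
__XX___
__X_X__
____v__
_______
_______
7) _______
_______
_______
__XX___
__X_X__
___<X__
_______
_______
8) _______
_______
_______
__XX___
__X^X__
___XX__
_______
_______
9) _______
_______
_______
__XX___
__XX>__
___XX__
_______
_______
10) _______
_______
_______
__XX^__
__XX___
___XX__
_______
_______
11) _______
_______
_______
__XXX>_
__XX___
___XX__
_______
_______
12) _______
_______
_______
__XXXX_
__XX_v_
___XX__
_______
_______
13) _______
_______
_______
__XXXX_
__XX<X_
___XX__
_______
_______
14) _______
_______
_______
__XX^X_
__XXXX_
___XX__
_______
_______
15) _______
_______
_______
__X<_X_
__XXXX_
___XX__
_______
_______
16) _______
_______
_______
__X__X_
__XvXX_
___XX__
_______
_______
17) _______
_______
_______
__X__X_
__X_>X_
___XX__
_______
_______
18) _______
_______
_______
__X_^X_
__X__X_
___XX__
_______
_______
19) _______
_______
_______
__X_X>_
__X__X_
___XX__
_______
_______
20) _______
_______
_____^_
__X_X__
__X__X_
___XX__
_______
_______
21) _______
_______
_____X>
__X_X__
__X__X_
___XX__
_______
_______
22) _______
_______
_____XX
__X_X_v
__X__X_
___XX__
_______
_______
23) _______
_______
_____XX
__X_X<X
__X__X_
___XX__
_______
_______
24) _______
_______
_____^X
__X_XXX
__X__X_
___XX__
_______
_______
25) _______
_______
____<_X
__X_XXX
__X__X_
___XX__
_______
_______
26) _______
____^__
____X_X
__X_XXX
__X__X_
___XX__
_______
_______
27) _______
____X>_
____X_X
__X_XXX
__X__X_
___XX__
_______
_______
28) _______
____XX_
____XvX
__X_XXX
__X__X_
___XX__
_______
_______
29) _______
____XX_
____<XX
__X_XXX
__X__X_
___XX__
_______
_______
30) _______
____XX_
_____XX
__X_vXX
__X__X_
___XX__
_______
_______
31) _______
____XX_
_____XX
__X__>X
__X__X_
___XX__
_______
_______
32) _______
____XX_
_____^X
__X___X
__X__X_
___XX__
_______
_______
33) _______
____XX_
____<_X
__X___X
__X__X_
___XX__
_______
_______
34) _______
____^X_
____X_X
__X___X
__X__X_
___XX__
_______
_______
35) _______
___<_X_
____X_X
__X___X
__X__X_
___XX__
_______
_______
36) ___^___
___X_X_
____X_X
__X___X
__X__X_
___XX__
_______
_______
37) ___X>__
___X_X_
____X_X
__X___X
__X__X_
___XX__
_______
_______
38) ___XX__
___XvX_
____X_X
__X___X
__X__X_
___XX__
_______
_______
39) ___XX__
___<XX_
____X_X
__X___X
__X__X_
___XX__
_______
_______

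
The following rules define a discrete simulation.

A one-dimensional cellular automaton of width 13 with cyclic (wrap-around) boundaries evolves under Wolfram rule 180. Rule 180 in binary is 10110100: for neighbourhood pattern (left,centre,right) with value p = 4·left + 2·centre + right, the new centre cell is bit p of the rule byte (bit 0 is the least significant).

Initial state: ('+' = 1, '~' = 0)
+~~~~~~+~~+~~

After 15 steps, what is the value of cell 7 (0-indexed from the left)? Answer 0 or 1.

0

0) +~~~~~~+~~+~~
1) ++~~~~~++~++~
2) ~~+~~~~~~+~~+
3) +~++~~~~~++~+
4) ~+~~+~~~~~~+~
5) ~++~++~~~~~++
6) +~~+~~+~~~~~~
7) ++~++~++~~~~~
8) ~~+~~+~~+~~~~
9) ~~++~++~++~~~
10) ~~~~+~~+~~+~~
11) ~~~~++~++~++~
12) ~~~~~~+~~+~~+
13) +~~~~~++~++~+
14) ~+~~~~~~+~~+~
15) ~++~~~~~++~++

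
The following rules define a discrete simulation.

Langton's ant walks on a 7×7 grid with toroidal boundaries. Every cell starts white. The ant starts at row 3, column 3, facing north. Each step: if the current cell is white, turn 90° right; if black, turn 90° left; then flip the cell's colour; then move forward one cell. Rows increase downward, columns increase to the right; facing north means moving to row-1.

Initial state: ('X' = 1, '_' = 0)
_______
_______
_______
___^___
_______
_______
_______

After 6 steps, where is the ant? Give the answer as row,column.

step 0: _______
_______
_______
___^___
_______
_______
_______
step 1: _______
_______
_______
___X>__
_______
_______
_______
step 2: _______
_______
_______
___XX__
____v__
_______
_______
step 3: _______
_______
_______
___XX__
___<X__
_______
_______
step 4: _______
_______
_______
___^X__
___XX__
_______
_______
step 5: _______
_______
_______
__<_X__
___XX__
_______
_______
step 6: _______
_______
__^____
__X_X__
___XX__
_______
_______

2,2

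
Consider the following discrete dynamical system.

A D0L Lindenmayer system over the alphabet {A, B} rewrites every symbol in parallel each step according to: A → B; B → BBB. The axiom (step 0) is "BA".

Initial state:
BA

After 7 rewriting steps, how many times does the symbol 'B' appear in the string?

t=0: BA
t=1: BBBB
t=2: BBBBBBBBBBBB
t=3: BBBBBBBBBBBBBBBBBBBBBBBBBBBBBBBBBBBB
t=4: BBBBBBBBBBBBBBBBBBBBBBBBBBBBBBBBBBBBBBBBBBBBBBBBBBBBBBBBBBBBBBBBBBBBBBBBBBBBBBBBBBBBBBBBBBBBBBBBBBBBBBBBBBBB
t=5: BBBBBBBBBBBBBBBBBBBBBBBBBBBBBBBBBBBBBBBBBBBBBBBBBBBBBBBBBB…BBBBBBBBBBBBBBBBBBBBBBBBBBBBBBBBBBBBBBBBBBBBBBBBBBBBBBBBBB  (len 324)
t=6: BBBBBBBBBBBBBBBBBBBBBBBBBBBBBBBBBBBBBBBBBBBBBBBBBBBBBBBBBB…BBBBBBBBBBBBBBBBBBBBBBBBBBBBBBBBBBBBBBBBBBBBBBBBBBBBBBBBBB  (len 972)
t=7: BBBBBBBBBBBBBBBBBBBBBBBBBBBBBBBBBBBBBBBBBBBBBBBBBBBBBBBBBB…BBBBBBBBBBBBBBBBBBBBBBBBBBBBBBBBBBBBBBBBBBBBBBBBBBBBBBBBBB  (len 2916)

2916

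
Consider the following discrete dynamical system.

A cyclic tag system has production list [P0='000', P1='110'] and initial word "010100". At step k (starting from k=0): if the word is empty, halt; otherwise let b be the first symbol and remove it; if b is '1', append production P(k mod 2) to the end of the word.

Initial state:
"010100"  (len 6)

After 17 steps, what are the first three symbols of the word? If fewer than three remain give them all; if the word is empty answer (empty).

011

gen 0: "010100"  (len 6)
gen 1: "10100"  (len 5)
gen 2: "0100110"  (len 7)
gen 3: "100110"  (len 6)
gen 4: "00110110"  (len 8)
gen 5: "0110110"  (len 7)
gen 6: "110110"  (len 6)
gen 7: "10110000"  (len 8)
gen 8: "0110000110"  (len 10)
gen 9: "110000110"  (len 9)
gen 10: "10000110110"  (len 11)
gen 11: "0000110110000"  (len 13)
gen 12: "000110110000"  (len 12)
gen 13: "00110110000"  (len 11)
gen 14: "0110110000"  (len 10)
gen 15: "110110000"  (len 9)
gen 16: "10110000110"  (len 11)
gen 17: "0110000110000"  (len 13)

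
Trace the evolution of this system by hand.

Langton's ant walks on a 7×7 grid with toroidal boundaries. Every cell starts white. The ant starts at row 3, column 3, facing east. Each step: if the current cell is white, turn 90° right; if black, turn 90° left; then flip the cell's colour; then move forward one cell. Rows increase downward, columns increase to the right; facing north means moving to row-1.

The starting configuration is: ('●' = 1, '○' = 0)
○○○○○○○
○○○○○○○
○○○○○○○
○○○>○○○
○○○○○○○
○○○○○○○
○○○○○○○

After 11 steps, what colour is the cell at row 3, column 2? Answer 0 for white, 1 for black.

[0] ○○○○○○○
○○○○○○○
○○○○○○○
○○○>○○○
○○○○○○○
○○○○○○○
○○○○○○○
[1] ○○○○○○○
○○○○○○○
○○○○○○○
○○○●○○○
○○○v○○○
○○○○○○○
○○○○○○○
[2] ○○○○○○○
○○○○○○○
○○○○○○○
○○○●○○○
○○<●○○○
○○○○○○○
○○○○○○○
[3] ○○○○○○○
○○○○○○○
○○○○○○○
○○^●○○○
○○●●○○○
○○○○○○○
○○○○○○○
[4] ○○○○○○○
○○○○○○○
○○○○○○○
○○●>○○○
○○●●○○○
○○○○○○○
○○○○○○○
[5] ○○○○○○○
○○○○○○○
○○○^○○○
○○●○○○○
○○●●○○○
○○○○○○○
○○○○○○○
[6] ○○○○○○○
○○○○○○○
○○○●>○○
○○●○○○○
○○●●○○○
○○○○○○○
○○○○○○○
[7] ○○○○○○○
○○○○○○○
○○○●●○○
○○●○v○○
○○●●○○○
○○○○○○○
○○○○○○○
[8] ○○○○○○○
○○○○○○○
○○○●●○○
○○●<●○○
○○●●○○○
○○○○○○○
○○○○○○○
[9] ○○○○○○○
○○○○○○○
○○○^●○○
○○●●●○○
○○●●○○○
○○○○○○○
○○○○○○○
[10] ○○○○○○○
○○○○○○○
○○<○●○○
○○●●●○○
○○●●○○○
○○○○○○○
○○○○○○○
[11] ○○○○○○○
○○^○○○○
○○●○●○○
○○●●●○○
○○●●○○○
○○○○○○○
○○○○○○○

1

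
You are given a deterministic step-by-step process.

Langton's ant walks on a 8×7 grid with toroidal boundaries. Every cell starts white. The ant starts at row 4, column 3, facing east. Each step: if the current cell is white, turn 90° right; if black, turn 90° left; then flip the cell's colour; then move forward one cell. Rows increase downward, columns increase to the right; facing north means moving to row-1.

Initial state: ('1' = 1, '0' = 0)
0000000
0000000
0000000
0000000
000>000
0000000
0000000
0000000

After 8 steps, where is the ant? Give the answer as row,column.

[0] 0000000
0000000
0000000
0000000
000>000
0000000
0000000
0000000
[1] 0000000
0000000
0000000
0000000
0001000
000v000
0000000
0000000
[2] 0000000
0000000
0000000
0000000
0001000
00<1000
0000000
0000000
[3] 0000000
0000000
0000000
0000000
00^1000
0011000
0000000
0000000
[4] 0000000
0000000
0000000
0000000
001>000
0011000
0000000
0000000
[5] 0000000
0000000
0000000
000^000
0010000
0011000
0000000
0000000
[6] 0000000
0000000
0000000
0001>00
0010000
0011000
0000000
0000000
[7] 0000000
0000000
0000000
0001100
0010v00
0011000
0000000
0000000
[8] 0000000
0000000
0000000
0001100
001<100
0011000
0000000
0000000

4,3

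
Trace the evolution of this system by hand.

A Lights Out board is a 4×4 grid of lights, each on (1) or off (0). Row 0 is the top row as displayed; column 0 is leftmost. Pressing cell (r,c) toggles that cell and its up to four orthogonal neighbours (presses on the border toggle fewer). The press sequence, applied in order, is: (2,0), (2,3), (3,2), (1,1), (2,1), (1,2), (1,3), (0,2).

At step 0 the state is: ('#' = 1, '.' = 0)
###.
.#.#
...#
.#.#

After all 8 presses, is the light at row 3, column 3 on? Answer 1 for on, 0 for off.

k=0  ###.
.#.#
...#
.#.#
k=1  ###.
##.#
##.#
##.#
k=2  ###.
##..
###.
##..
k=3  ###.
##..
##..
#.##
k=4  #.#.
..#.
#...
#.##
k=5  #.#.
.##.
.##.
####
k=6  #...
...#
.#..
####
k=7  #..#
..#.
.#.#
####
k=8  ###.
....
.#.#
####

1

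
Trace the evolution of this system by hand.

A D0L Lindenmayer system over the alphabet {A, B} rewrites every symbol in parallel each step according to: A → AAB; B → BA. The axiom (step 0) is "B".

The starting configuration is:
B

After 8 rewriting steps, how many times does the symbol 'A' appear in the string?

[0] B
[1] BA
[2] BAAAB
[3] BAAABAABAABBA
[4] BAAABAABAABBAAABAABBAAABAABBABAAAB
[5] BAAABAABAABBAAABAABBAAABAABBABAAABAABAABBAAABAABBABAAABAABAABBAAABAABBABAAABBAAABAABAABBA
[6] BAAABAABAABBAAABAABBAAABAABBABAAABAABAABBAAABAABBABAAABAAB…BAABBABAAABBAAABAABAABBABAAABAABAABBAAABAABBAAABAABBABAAAB  (len 233)
[7] BAAABAABAABBAAABAABBAAABAABBABAAABAABAABBAAABAABBABAAABAAB…AABAABAABBAAABAABBABAAABAABAABBAAABAABBABAAABBAAABAABAABBA  (len 610)
[8] BAAABAABAABBAAABAABBAAABAABBABAAABAABAABBAAABAABBABAAABAAB…BAABBABAAABBAAABAABAABBABAAABAABAABBAAABAABBAAABAABBABAAAB  (len 1597)

987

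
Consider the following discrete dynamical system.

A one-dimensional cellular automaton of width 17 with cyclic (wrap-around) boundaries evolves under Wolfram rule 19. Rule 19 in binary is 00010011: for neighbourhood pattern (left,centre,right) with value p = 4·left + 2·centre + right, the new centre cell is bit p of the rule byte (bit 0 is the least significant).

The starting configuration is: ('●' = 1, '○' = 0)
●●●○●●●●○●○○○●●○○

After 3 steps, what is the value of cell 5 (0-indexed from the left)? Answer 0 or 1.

step 0: ●●●○●●●●○●○○○●●○○
step 1: ○○○○○○○○○○●●●○○●●
step 2: ●●●●●●●●●●○○○●●○○
step 3: ○○○○○○○○○○●●●○○●●

0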